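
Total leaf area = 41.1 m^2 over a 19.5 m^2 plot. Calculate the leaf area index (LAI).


Formula: LAI = total leaf area / ground area  (dimensionless)
LAI = 41.1 m^2 / 19.5 m^2
LAI = 2.11

2.11


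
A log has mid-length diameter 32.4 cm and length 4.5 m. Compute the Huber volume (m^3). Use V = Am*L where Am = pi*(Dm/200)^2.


Huber: V = Am * L,  Am = pi*(Dm/200)^2
Am = pi*(32.4/200)^2 = 0.082448 m^2
V = 0.082448*4.5 = 0.371 m^3

0.371


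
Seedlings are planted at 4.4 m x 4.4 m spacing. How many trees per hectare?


Formula: TPH = 10000 m^2/ha / (spacing_x * spacing_y)
Area per tree = 4.4 m * 4.4 m = 19.36 m^2
TPH = 10000 / 19.36 = 517 trees/ha

517


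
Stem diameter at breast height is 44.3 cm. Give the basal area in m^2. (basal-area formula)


Formula: BA = pi * (DBH/2)^2 / 10000  (cm^2 to m^2)
Radius = DBH/2 = 44.3/2 = 22.15 cm
BA = pi * 22.15^2 / 10000
   = 1541.336 cm^2 / 10000
   = 0.1541 m^2

0.1541


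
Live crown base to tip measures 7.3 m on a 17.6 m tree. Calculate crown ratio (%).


Formula: Crown Ratio = (Crown Length / Total Height) * 100
CR = (7.3 m / 17.6 m) * 100
CR = 0.4148 * 100 = 41.5%

41.5


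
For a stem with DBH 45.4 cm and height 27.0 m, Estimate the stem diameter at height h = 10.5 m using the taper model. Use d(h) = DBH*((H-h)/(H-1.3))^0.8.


Taper: d(h) = DBH * ((H - h) / (H - 1.3))^0.8
Numerator = H - h = 27.0 - 10.5 = 16.5 m
Denominator = H - 1.3 = 27.0 - 1.3 = 25.7 m
Ratio = 16.5 / 25.7 = 0.64202
d = 45.4 * 0.64202^0.8 = 31.8 cm

31.8


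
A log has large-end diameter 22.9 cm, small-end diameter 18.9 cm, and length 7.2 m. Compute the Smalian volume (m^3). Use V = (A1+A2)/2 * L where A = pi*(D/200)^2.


Smalian: V = (A1 + A2)/2 * L,  A = pi*(D/200)^2
A1 = pi*(22.9/200)^2 = 0.041187 m^2
A2 = pi*(18.9/200)^2 = 0.028055 m^2
V = (0.041187+0.028055)/2*7.2 = 0.2493 m^3

0.2493


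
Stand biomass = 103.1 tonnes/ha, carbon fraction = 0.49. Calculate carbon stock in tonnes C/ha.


Formula: Carbon Stock = Biomass * Carbon Fraction
C = 103.1 t/ha * 0.49
C = 50.5 t C/ha

50.5


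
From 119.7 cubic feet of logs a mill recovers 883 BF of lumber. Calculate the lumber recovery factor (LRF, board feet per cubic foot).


Formula: LRF = Lumber Output (BF) / Log Input (ft^3)
LRF = 883 BF / 119.7 ft^3
LRF = 7.38 BF/ft^3

7.38


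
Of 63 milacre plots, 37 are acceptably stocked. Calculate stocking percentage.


Formula: Stocking % = stocked plots / total plots * 100
Stocking = 37 / 63 * 100
Stocking = 0.5873 * 100 = 58.7%

58.7


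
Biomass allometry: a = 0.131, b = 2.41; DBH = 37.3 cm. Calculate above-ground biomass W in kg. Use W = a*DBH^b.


Formula: W = a * DBH^b  (allometric power law)
DBH^b = 37.3^2.41 = 6135.0525
W = 0.131 * 6135.0525 = 803.7 kg

803.7


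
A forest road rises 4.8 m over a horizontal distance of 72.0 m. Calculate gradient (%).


Formula: Gradient = rise / run * 100
Gradient = 4.8 / 72.0 * 100 = 6.7%

6.7


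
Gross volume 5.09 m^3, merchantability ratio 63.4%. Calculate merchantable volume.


Formula: MV = V_total * (merchantable_pct / 100)
Merchantable fraction = 63.4% / 100 = 0.634
MV = 5.09 m^3 * 0.634 = 3.227 m^3

3.227


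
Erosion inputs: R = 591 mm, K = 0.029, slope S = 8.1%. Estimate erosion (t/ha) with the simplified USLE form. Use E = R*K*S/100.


Formula: E = R * K * S / 100  (simplified USLE)
R * K = 591 * 0.029 = 17.139
E = 17.139 * 8.1 / 100 = 1.39 t/ha

1.39


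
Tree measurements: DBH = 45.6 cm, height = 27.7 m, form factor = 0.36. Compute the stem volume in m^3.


Formula: V = pi * (DBH/200)^2 * H * ff
Radius = DBH/200 = 45.6/200 = 0.228 m
Radius^2 = 0.228^2 = 0.051984 m^2
V = pi * 0.051984 * 27.7 * 0.36
V = 1.629 m^3

1.629


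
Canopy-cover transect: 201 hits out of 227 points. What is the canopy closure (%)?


Formula: Canopy closure = covered points / total points * 100
Closure = 201 / 227 * 100
Closure = 0.8855 * 100 = 88.5%

88.5


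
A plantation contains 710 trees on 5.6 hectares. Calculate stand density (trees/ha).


Formula: Stand Density = N_trees / Area_ha
Density = 710 trees / 5.6 ha
Density = 127 trees/ha

127


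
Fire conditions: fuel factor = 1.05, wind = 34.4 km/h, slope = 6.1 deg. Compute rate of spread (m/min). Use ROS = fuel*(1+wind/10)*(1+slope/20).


Formula: ROS = fuel * (1 + wind/10) * (1 + slope/20)
Wind factor = 1 + 34.4/10 = 4.44
Slope factor = 1 + 6.1/20 = 1.305
ROS = 1.05 * 4.44 * 1.305 = 6.08 m/min

6.08


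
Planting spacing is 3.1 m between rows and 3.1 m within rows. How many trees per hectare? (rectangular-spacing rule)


Formula: TPH = 10000 m^2/ha / (spacing_x * spacing_y)
Area per tree = 3.1 m * 3.1 m = 9.61 m^2
TPH = 10000 / 9.61 = 1041 trees/ha

1041


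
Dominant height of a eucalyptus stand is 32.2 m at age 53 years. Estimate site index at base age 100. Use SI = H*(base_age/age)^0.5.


Formula: SI = H_dom * (base_age / age)^0.5
Age ratio = 100 / 53 = 1.88679
sqrt(age_ratio) = 1.37361
SI = 32.2 * 1.37361 = 44.2 m

44.2


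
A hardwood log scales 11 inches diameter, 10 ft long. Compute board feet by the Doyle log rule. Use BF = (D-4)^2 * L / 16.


Doyle: BF = (D - 4)^2 * L / 16
Adjusted diameter = 11 - 4 = 7 in
(D-4)^2 = 7^2 = 49
BF = 49 * 10 / 16 = 31 BF

31


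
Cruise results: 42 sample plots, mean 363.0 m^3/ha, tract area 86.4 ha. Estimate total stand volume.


Formula: Total Volume = Mean Volume per ha * Total Area
Total Volume = 363.0 m^3/ha * 86.4 ha
Total Volume = 31363 m^3

31363


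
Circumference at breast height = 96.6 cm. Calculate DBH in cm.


Formula: DBH = C / pi
DBH = 96.6 / pi
pi = 3.14159...
DBH = 30.7 cm

30.7


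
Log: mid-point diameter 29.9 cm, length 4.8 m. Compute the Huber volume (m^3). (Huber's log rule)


Huber: V = Am * L,  Am = pi*(Dm/200)^2
Am = pi*(29.9/200)^2 = 0.070215 m^2
V = 0.070215*4.8 = 0.337 m^3

0.337


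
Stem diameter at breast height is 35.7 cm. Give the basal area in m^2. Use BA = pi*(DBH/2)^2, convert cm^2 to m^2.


Formula: BA = pi * (DBH/2)^2 / 10000  (cm^2 to m^2)
Radius = DBH/2 = 35.7/2 = 17.85 cm
BA = pi * 17.85^2 / 10000
   = 1000.9821 cm^2 / 10000
   = 0.1001 m^2

0.1001


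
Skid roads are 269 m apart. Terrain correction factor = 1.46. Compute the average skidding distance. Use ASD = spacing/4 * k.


Formula: ASD = (spacing / 4) * correction
Uncorrected distance = spacing / 4 = 269 / 4 = 67.25 m
ASD = 67.25 * 1.46 = 98 m

98


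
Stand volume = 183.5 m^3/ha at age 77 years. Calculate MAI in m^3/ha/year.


Formula: MAI = Total Volume / Stand Age
MAI = 183.5 m^3/ha / 77 years
MAI = 2.38 m^3/ha/year

2.38


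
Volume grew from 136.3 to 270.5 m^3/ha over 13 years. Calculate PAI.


Formula: PAI = (V_T2 - V_T1) / (T2 - T1)
Volume increment = 270.5 - 136.3 = 134.2 m^3/ha
PAI = 134.2 / 13 = 10.32 m^3/ha/year

10.32


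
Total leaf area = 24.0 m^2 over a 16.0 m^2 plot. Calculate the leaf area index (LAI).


Formula: LAI = total leaf area / ground area  (dimensionless)
LAI = 24.0 m^2 / 16.0 m^2
LAI = 1.5

1.5


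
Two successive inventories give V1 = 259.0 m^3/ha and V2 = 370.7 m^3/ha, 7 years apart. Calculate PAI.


Formula: PAI = (V_T2 - V_T1) / (T2 - T1)
Volume increment = 370.7 - 259.0 = 111.7 m^3/ha
PAI = 111.7 / 7 = 15.96 m^3/ha/year

15.96


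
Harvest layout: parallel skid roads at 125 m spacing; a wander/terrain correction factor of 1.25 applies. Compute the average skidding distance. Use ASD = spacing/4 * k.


Formula: ASD = (spacing / 4) * correction
Uncorrected distance = spacing / 4 = 125 / 4 = 31.25 m
ASD = 31.25 * 1.25 = 39 m

39


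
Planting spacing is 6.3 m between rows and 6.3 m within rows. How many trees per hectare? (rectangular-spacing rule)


Formula: TPH = 10000 m^2/ha / (spacing_x * spacing_y)
Area per tree = 6.3 m * 6.3 m = 39.69 m^2
TPH = 10000 / 39.69 = 252 trees/ha

252


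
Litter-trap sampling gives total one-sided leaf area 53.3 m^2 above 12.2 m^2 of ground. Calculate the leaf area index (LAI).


Formula: LAI = total leaf area / ground area  (dimensionless)
LAI = 53.3 m^2 / 12.2 m^2
LAI = 4.37

4.37


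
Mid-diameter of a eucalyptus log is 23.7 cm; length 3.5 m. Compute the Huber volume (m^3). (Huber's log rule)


Huber: V = Am * L,  Am = pi*(Dm/200)^2
Am = pi*(23.7/200)^2 = 0.044115 m^2
V = 0.044115*3.5 = 0.1544 m^3

0.1544


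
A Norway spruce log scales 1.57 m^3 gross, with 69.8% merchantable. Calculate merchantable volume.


Formula: MV = V_total * (merchantable_pct / 100)
Merchantable fraction = 69.8% / 100 = 0.698
MV = 1.57 m^3 * 0.698 = 1.096 m^3

1.096


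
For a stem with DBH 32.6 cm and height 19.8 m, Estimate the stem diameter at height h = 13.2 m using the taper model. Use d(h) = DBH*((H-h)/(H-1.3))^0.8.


Taper: d(h) = DBH * ((H - h) / (H - 1.3))^0.8
Numerator = H - h = 19.8 - 13.2 = 6.6 m
Denominator = H - 1.3 = 19.8 - 1.3 = 18.5 m
Ratio = 6.6 / 18.5 = 0.35676
d = 32.6 * 0.35676^0.8 = 14.3 cm

14.3


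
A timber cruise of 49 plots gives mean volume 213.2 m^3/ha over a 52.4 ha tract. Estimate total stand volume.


Formula: Total Volume = Mean Volume per ha * Total Area
Total Volume = 213.2 m^3/ha * 52.4 ha
Total Volume = 11172 m^3

11172


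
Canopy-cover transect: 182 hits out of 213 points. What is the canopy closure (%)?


Formula: Canopy closure = covered points / total points * 100
Closure = 182 / 213 * 100
Closure = 0.8545 * 100 = 85.4%

85.4


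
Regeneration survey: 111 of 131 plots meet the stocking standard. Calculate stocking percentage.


Formula: Stocking % = stocked plots / total plots * 100
Stocking = 111 / 131 * 100
Stocking = 0.8473 * 100 = 84.7%

84.7


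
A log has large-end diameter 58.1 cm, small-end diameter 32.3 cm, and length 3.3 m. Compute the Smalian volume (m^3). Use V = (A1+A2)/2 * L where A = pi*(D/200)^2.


Smalian: V = (A1 + A2)/2 * L,  A = pi*(D/200)^2
A1 = pi*(58.1/200)^2 = 0.26512 m^2
A2 = pi*(32.3/200)^2 = 0.08194 m^2
V = (0.26512+0.08194)/2*3.3 = 0.5726 m^3

0.5726


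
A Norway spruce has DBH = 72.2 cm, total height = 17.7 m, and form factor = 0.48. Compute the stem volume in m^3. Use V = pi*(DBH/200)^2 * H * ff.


Formula: V = pi * (DBH/200)^2 * H * ff
Radius = DBH/200 = 72.2/200 = 0.361 m
Radius^2 = 0.361^2 = 0.130321 m^2
V = pi * 0.130321 * 17.7 * 0.48
V = 3.478 m^3

3.478


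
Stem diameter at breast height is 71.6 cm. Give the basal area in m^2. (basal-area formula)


Formula: BA = pi * (DBH/2)^2 / 10000  (cm^2 to m^2)
Radius = DBH/2 = 71.6/2 = 35.8 cm
BA = pi * 35.8^2 / 10000
   = 4026.3908 cm^2 / 10000
   = 0.4026 m^2

0.4026


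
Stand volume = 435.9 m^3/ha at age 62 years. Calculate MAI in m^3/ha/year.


Formula: MAI = Total Volume / Stand Age
MAI = 435.9 m^3/ha / 62 years
MAI = 7.03 m^3/ha/year

7.03


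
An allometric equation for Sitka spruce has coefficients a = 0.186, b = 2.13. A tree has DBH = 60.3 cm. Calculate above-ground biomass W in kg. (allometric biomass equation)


Formula: W = a * DBH^b  (allometric power law)
DBH^b = 60.3^2.13 = 6195.4931
W = 0.186 * 6195.4931 = 1152.4 kg

1152.4


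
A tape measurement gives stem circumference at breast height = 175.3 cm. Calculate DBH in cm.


Formula: DBH = C / pi
DBH = 175.3 / pi
pi = 3.14159...
DBH = 55.8 cm

55.8


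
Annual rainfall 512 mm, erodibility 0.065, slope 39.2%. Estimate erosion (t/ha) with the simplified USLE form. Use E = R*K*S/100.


Formula: E = R * K * S / 100  (simplified USLE)
R * K = 512 * 0.065 = 33.28
E = 33.28 * 39.2 / 100 = 13.05 t/ha

13.05


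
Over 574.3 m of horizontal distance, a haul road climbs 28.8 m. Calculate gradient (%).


Formula: Gradient = rise / run * 100
Gradient = 28.8 / 574.3 * 100 = 5.0%

5.0


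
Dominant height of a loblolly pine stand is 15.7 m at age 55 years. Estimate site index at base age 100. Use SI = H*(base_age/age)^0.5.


Formula: SI = H_dom * (base_age / age)^0.5
Age ratio = 100 / 55 = 1.81818
sqrt(age_ratio) = 1.3484
SI = 15.7 * 1.3484 = 21.2 m

21.2


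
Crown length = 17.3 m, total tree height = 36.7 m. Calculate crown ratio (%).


Formula: Crown Ratio = (Crown Length / Total Height) * 100
CR = (17.3 m / 36.7 m) * 100
CR = 0.4714 * 100 = 47.1%

47.1


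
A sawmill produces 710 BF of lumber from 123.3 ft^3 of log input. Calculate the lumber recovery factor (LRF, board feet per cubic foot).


Formula: LRF = Lumber Output (BF) / Log Input (ft^3)
LRF = 710 BF / 123.3 ft^3
LRF = 5.76 BF/ft^3

5.76


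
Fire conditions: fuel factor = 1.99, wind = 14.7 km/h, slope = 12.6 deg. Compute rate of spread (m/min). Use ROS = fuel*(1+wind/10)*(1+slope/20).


Formula: ROS = fuel * (1 + wind/10) * (1 + slope/20)
Wind factor = 1 + 14.7/10 = 2.47
Slope factor = 1 + 12.6/20 = 1.63
ROS = 1.99 * 2.47 * 1.63 = 8.01 m/min

8.01


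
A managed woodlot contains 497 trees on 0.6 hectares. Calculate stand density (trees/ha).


Formula: Stand Density = N_trees / Area_ha
Density = 497 trees / 0.6 ha
Density = 828 trees/ha

828


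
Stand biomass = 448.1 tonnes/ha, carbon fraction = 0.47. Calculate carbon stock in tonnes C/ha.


Formula: Carbon Stock = Biomass * Carbon Fraction
C = 448.1 t/ha * 0.47
C = 210.6 t C/ha

210.6


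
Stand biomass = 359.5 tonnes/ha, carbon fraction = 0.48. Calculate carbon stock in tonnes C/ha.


Formula: Carbon Stock = Biomass * Carbon Fraction
C = 359.5 t/ha * 0.48
C = 172.6 t C/ha

172.6


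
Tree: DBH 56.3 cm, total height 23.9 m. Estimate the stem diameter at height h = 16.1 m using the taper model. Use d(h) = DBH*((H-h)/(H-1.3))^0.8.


Taper: d(h) = DBH * ((H - h) / (H - 1.3))^0.8
Numerator = H - h = 23.9 - 16.1 = 7.8 m
Denominator = H - 1.3 = 23.9 - 1.3 = 22.6 m
Ratio = 7.8 / 22.6 = 0.34513
d = 56.3 * 0.34513^0.8 = 24.0 cm

24.0


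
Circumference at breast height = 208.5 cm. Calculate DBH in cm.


Formula: DBH = C / pi
DBH = 208.5 / pi
pi = 3.14159...
DBH = 66.4 cm

66.4


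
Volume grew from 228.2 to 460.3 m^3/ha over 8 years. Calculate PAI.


Formula: PAI = (V_T2 - V_T1) / (T2 - T1)
Volume increment = 460.3 - 228.2 = 232.1 m^3/ha
PAI = 232.1 / 8 = 29.01 m^3/ha/year

29.01


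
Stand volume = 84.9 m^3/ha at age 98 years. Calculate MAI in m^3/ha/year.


Formula: MAI = Total Volume / Stand Age
MAI = 84.9 m^3/ha / 98 years
MAI = 0.87 m^3/ha/year

0.87


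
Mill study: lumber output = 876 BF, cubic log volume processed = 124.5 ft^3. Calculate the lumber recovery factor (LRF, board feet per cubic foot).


Formula: LRF = Lumber Output (BF) / Log Input (ft^3)
LRF = 876 BF / 124.5 ft^3
LRF = 7.04 BF/ft^3

7.04


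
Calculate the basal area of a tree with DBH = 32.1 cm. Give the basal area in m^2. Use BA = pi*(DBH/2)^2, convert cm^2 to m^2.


Formula: BA = pi * (DBH/2)^2 / 10000  (cm^2 to m^2)
Radius = DBH/2 = 32.1/2 = 16.05 cm
BA = pi * 16.05^2 / 10000
   = 809.2821 cm^2 / 10000
   = 0.0809 m^2

0.0809


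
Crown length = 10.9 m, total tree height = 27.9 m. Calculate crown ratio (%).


Formula: Crown Ratio = (Crown Length / Total Height) * 100
CR = (10.9 m / 27.9 m) * 100
CR = 0.3907 * 100 = 39.1%

39.1


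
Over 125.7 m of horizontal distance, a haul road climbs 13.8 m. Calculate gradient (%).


Formula: Gradient = rise / run * 100
Gradient = 13.8 / 125.7 * 100 = 11.0%

11.0


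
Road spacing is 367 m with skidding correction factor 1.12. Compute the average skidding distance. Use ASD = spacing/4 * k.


Formula: ASD = (spacing / 4) * correction
Uncorrected distance = spacing / 4 = 367 / 4 = 91.75 m
ASD = 91.75 * 1.12 = 103 m

103


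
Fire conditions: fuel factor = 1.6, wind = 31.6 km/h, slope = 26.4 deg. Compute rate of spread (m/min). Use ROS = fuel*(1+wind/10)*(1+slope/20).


Formula: ROS = fuel * (1 + wind/10) * (1 + slope/20)
Wind factor = 1 + 31.6/10 = 4.16
Slope factor = 1 + 26.4/20 = 2.32
ROS = 1.6 * 4.16 * 2.32 = 15.44 m/min

15.44


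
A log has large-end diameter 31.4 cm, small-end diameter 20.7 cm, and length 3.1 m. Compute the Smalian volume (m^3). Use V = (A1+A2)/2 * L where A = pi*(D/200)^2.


Smalian: V = (A1 + A2)/2 * L,  A = pi*(D/200)^2
A1 = pi*(31.4/200)^2 = 0.077437 m^2
A2 = pi*(20.7/200)^2 = 0.033654 m^2
V = (0.077437+0.033654)/2*3.1 = 0.1722 m^3

0.1722


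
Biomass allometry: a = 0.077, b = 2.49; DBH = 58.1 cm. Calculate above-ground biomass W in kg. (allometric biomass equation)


Formula: W = a * DBH^b  (allometric power law)
DBH^b = 58.1^2.49 = 24705.78
W = 0.077 * 24705.78 = 1902.3 kg

1902.3


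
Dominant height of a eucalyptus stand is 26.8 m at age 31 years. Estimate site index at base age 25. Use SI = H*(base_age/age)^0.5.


Formula: SI = H_dom * (base_age / age)^0.5
Age ratio = 25 / 31 = 0.80645
sqrt(age_ratio) = 0.89803
SI = 26.8 * 0.89803 = 24.1 m

24.1


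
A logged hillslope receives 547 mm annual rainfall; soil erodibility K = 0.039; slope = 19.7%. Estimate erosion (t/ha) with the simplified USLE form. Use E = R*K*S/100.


Formula: E = R * K * S / 100  (simplified USLE)
R * K = 547 * 0.039 = 21.333
E = 21.333 * 19.7 / 100 = 4.2 t/ha

4.2


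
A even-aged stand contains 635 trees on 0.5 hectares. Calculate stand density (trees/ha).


Formula: Stand Density = N_trees / Area_ha
Density = 635 trees / 0.5 ha
Density = 1270 trees/ha

1270


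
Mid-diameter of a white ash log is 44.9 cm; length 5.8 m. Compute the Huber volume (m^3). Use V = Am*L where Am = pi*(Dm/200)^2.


Huber: V = Am * L,  Am = pi*(Dm/200)^2
Am = pi*(44.9/200)^2 = 0.158337 m^2
V = 0.158337*5.8 = 0.9184 m^3

0.9184


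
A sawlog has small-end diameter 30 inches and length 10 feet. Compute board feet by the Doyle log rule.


Doyle: BF = (D - 4)^2 * L / 16
Adjusted diameter = 30 - 4 = 26 in
(D-4)^2 = 26^2 = 676
BF = 676 * 10 / 16 = 423 BF

423


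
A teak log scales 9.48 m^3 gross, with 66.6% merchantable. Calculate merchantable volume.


Formula: MV = V_total * (merchantable_pct / 100)
Merchantable fraction = 66.6% / 100 = 0.666
MV = 9.48 m^3 * 0.666 = 6.314 m^3

6.314


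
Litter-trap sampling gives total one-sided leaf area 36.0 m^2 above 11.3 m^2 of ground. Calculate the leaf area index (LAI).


Formula: LAI = total leaf area / ground area  (dimensionless)
LAI = 36.0 m^2 / 11.3 m^2
LAI = 3.19

3.19


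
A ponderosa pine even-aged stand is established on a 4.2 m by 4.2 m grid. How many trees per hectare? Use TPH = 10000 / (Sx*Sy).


Formula: TPH = 10000 m^2/ha / (spacing_x * spacing_y)
Area per tree = 4.2 m * 4.2 m = 17.64 m^2
TPH = 10000 / 17.64 = 567 trees/ha

567


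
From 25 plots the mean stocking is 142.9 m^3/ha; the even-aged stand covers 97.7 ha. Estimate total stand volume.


Formula: Total Volume = Mean Volume per ha * Total Area
Total Volume = 142.9 m^3/ha * 97.7 ha
Total Volume = 13961 m^3

13961


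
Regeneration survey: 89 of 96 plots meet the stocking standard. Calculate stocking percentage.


Formula: Stocking % = stocked plots / total plots * 100
Stocking = 89 / 96 * 100
Stocking = 0.9271 * 100 = 92.7%

92.7


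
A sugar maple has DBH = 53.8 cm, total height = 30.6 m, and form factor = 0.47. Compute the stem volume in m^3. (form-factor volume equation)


Formula: V = pi * (DBH/200)^2 * H * ff
Radius = DBH/200 = 53.8/200 = 0.269 m
Radius^2 = 0.269^2 = 0.072361 m^2
V = pi * 0.072361 * 30.6 * 0.47
V = 3.269 m^3

3.269


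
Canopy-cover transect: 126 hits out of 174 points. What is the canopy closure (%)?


Formula: Canopy closure = covered points / total points * 100
Closure = 126 / 174 * 100
Closure = 0.7241 * 100 = 72.4%

72.4


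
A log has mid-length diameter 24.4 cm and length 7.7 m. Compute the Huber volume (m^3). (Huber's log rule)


Huber: V = Am * L,  Am = pi*(Dm/200)^2
Am = pi*(24.4/200)^2 = 0.046759 m^2
V = 0.046759*7.7 = 0.36 m^3

0.36


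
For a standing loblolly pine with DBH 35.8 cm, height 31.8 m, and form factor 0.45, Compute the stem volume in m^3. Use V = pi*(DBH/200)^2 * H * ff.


Formula: V = pi * (DBH/200)^2 * H * ff
Radius = DBH/200 = 35.8/200 = 0.179 m
Radius^2 = 0.179^2 = 0.032041 m^2
V = pi * 0.032041 * 31.8 * 0.45
V = 1.44 m^3

1.44


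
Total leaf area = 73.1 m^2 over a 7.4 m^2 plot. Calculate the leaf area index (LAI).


Formula: LAI = total leaf area / ground area  (dimensionless)
LAI = 73.1 m^2 / 7.4 m^2
LAI = 9.88

9.88


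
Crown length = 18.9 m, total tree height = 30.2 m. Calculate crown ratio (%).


Formula: Crown Ratio = (Crown Length / Total Height) * 100
CR = (18.9 m / 30.2 m) * 100
CR = 0.6258 * 100 = 62.6%

62.6


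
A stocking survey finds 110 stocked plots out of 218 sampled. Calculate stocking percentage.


Formula: Stocking % = stocked plots / total plots * 100
Stocking = 110 / 218 * 100
Stocking = 0.5046 * 100 = 50.5%

50.5


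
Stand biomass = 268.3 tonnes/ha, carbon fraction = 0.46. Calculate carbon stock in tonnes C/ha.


Formula: Carbon Stock = Biomass * Carbon Fraction
C = 268.3 t/ha * 0.46
C = 123.4 t C/ha

123.4


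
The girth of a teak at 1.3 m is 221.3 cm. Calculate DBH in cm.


Formula: DBH = C / pi
DBH = 221.3 / pi
pi = 3.14159...
DBH = 70.4 cm

70.4


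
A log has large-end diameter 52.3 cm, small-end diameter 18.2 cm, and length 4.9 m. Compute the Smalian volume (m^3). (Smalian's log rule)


Smalian: V = (A1 + A2)/2 * L,  A = pi*(D/200)^2
A1 = pi*(52.3/200)^2 = 0.214829 m^2
A2 = pi*(18.2/200)^2 = 0.026016 m^2
V = (0.214829+0.026016)/2*4.9 = 0.5901 m^3

0.5901


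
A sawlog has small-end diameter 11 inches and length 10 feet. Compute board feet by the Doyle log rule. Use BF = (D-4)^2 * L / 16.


Doyle: BF = (D - 4)^2 * L / 16
Adjusted diameter = 11 - 4 = 7 in
(D-4)^2 = 7^2 = 49
BF = 49 * 10 / 16 = 31 BF

31


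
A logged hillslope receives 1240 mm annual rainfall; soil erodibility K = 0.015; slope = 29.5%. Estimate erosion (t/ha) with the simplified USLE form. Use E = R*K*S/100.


Formula: E = R * K * S / 100  (simplified USLE)
R * K = 1240 * 0.015 = 18.6
E = 18.6 * 29.5 / 100 = 5.49 t/ha

5.49


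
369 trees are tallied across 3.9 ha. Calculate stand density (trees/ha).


Formula: Stand Density = N_trees / Area_ha
Density = 369 trees / 3.9 ha
Density = 95 trees/ha

95


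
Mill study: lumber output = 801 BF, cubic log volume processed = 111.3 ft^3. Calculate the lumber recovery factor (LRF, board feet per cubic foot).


Formula: LRF = Lumber Output (BF) / Log Input (ft^3)
LRF = 801 BF / 111.3 ft^3
LRF = 7.2 BF/ft^3

7.2


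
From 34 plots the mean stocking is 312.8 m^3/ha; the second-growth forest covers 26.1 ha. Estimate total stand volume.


Formula: Total Volume = Mean Volume per ha * Total Area
Total Volume = 312.8 m^3/ha * 26.1 ha
Total Volume = 8164 m^3

8164


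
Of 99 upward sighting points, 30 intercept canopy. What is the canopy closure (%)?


Formula: Canopy closure = covered points / total points * 100
Closure = 30 / 99 * 100
Closure = 0.303 * 100 = 30.3%

30.3


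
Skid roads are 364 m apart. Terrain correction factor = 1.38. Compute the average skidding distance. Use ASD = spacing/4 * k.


Formula: ASD = (spacing / 4) * correction
Uncorrected distance = spacing / 4 = 364 / 4 = 91 m
ASD = 91 * 1.38 = 126 m

126


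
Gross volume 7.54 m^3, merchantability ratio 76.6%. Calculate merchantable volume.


Formula: MV = V_total * (merchantable_pct / 100)
Merchantable fraction = 76.6% / 100 = 0.766
MV = 7.54 m^3 * 0.766 = 5.776 m^3

5.776


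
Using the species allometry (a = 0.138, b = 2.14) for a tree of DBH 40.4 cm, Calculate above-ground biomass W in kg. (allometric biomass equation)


Formula: W = a * DBH^b  (allometric power law)
DBH^b = 40.4^2.14 = 2739.4042
W = 0.138 * 2739.4042 = 378.0 kg

378.0


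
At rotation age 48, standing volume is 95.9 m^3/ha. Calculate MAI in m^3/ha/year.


Formula: MAI = Total Volume / Stand Age
MAI = 95.9 m^3/ha / 48 years
MAI = 2.0 m^3/ha/year

2.0


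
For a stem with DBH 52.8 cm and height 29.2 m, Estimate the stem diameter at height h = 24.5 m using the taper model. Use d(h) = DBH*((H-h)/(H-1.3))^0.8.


Taper: d(h) = DBH * ((H - h) / (H - 1.3))^0.8
Numerator = H - h = 29.2 - 24.5 = 4.7 m
Denominator = H - 1.3 = 29.2 - 1.3 = 27.9 m
Ratio = 4.7 / 27.9 = 0.16846
d = 52.8 * 0.16846^0.8 = 12.7 cm

12.7


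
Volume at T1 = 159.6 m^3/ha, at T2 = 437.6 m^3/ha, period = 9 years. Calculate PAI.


Formula: PAI = (V_T2 - V_T1) / (T2 - T1)
Volume increment = 437.6 - 159.6 = 278.0 m^3/ha
PAI = 278.0 / 9 = 30.89 m^3/ha/year

30.89


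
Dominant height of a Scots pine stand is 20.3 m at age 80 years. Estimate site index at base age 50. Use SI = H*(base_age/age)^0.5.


Formula: SI = H_dom * (base_age / age)^0.5
Age ratio = 50 / 80 = 0.625
sqrt(age_ratio) = 0.79057
SI = 20.3 * 0.79057 = 16.0 m

16.0


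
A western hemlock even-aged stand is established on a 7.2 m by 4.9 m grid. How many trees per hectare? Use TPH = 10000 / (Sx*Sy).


Formula: TPH = 10000 m^2/ha / (spacing_x * spacing_y)
Area per tree = 7.2 m * 4.9 m = 35.28 m^2
TPH = 10000 / 35.28 = 283 trees/ha

283


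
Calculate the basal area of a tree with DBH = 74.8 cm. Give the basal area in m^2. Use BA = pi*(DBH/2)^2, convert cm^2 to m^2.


Formula: BA = pi * (DBH/2)^2 / 10000  (cm^2 to m^2)
Radius = DBH/2 = 74.8/2 = 37.4 cm
BA = pi * 37.4^2 / 10000
   = 4394.3341 cm^2 / 10000
   = 0.4394 m^2

0.4394


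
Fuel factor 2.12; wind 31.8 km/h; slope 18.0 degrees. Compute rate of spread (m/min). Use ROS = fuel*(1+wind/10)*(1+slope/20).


Formula: ROS = fuel * (1 + wind/10) * (1 + slope/20)
Wind factor = 1 + 31.8/10 = 4.18
Slope factor = 1 + 18.0/20 = 1.9
ROS = 2.12 * 4.18 * 1.9 = 16.84 m/min

16.84


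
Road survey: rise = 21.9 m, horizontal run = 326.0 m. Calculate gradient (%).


Formula: Gradient = rise / run * 100
Gradient = 21.9 / 326.0 * 100 = 6.7%

6.7


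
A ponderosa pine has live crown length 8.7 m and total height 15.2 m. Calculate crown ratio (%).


Formula: Crown Ratio = (Crown Length / Total Height) * 100
CR = (8.7 m / 15.2 m) * 100
CR = 0.5724 * 100 = 57.2%

57.2


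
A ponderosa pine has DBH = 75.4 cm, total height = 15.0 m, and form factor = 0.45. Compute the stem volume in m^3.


Formula: V = pi * (DBH/200)^2 * H * ff
Radius = DBH/200 = 75.4/200 = 0.377 m
Radius^2 = 0.377^2 = 0.142129 m^2
V = pi * 0.142129 * 15.0 * 0.45
V = 3.014 m^3

3.014


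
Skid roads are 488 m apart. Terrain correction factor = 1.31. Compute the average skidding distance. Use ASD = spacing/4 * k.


Formula: ASD = (spacing / 4) * correction
Uncorrected distance = spacing / 4 = 488 / 4 = 122 m
ASD = 122 * 1.31 = 160 m

160


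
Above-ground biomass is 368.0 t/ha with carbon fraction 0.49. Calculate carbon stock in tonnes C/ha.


Formula: Carbon Stock = Biomass * Carbon Fraction
C = 368.0 t/ha * 0.49
C = 180.3 t C/ha

180.3


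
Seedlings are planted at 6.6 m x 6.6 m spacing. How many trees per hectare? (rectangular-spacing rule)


Formula: TPH = 10000 m^2/ha / (spacing_x * spacing_y)
Area per tree = 6.6 m * 6.6 m = 43.56 m^2
TPH = 10000 / 43.56 = 230 trees/ha

230


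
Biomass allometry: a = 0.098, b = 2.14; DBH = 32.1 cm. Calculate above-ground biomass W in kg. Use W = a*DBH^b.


Formula: W = a * DBH^b  (allometric power law)
DBH^b = 32.1^2.14 = 1674.6373
W = 0.098 * 1674.6373 = 164.1 kg

164.1


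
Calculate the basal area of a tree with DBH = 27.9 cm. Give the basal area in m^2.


Formula: BA = pi * (DBH/2)^2 / 10000  (cm^2 to m^2)
Radius = DBH/2 = 27.9/2 = 13.95 cm
BA = pi * 13.95^2 / 10000
   = 611.3618 cm^2 / 10000
   = 0.0611 m^2

0.0611


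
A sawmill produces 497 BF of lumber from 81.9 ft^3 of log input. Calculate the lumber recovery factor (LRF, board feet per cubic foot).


Formula: LRF = Lumber Output (BF) / Log Input (ft^3)
LRF = 497 BF / 81.9 ft^3
LRF = 6.07 BF/ft^3

6.07


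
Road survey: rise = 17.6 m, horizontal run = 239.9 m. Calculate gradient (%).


Formula: Gradient = rise / run * 100
Gradient = 17.6 / 239.9 * 100 = 7.3%

7.3


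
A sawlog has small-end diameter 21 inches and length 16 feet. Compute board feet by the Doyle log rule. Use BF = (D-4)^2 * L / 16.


Doyle: BF = (D - 4)^2 * L / 16
Adjusted diameter = 21 - 4 = 17 in
(D-4)^2 = 17^2 = 289
BF = 289 * 16 / 16 = 289 BF

289


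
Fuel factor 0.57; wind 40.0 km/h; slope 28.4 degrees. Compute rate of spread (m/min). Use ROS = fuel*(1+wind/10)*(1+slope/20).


Formula: ROS = fuel * (1 + wind/10) * (1 + slope/20)
Wind factor = 1 + 40.0/10 = 5.0
Slope factor = 1 + 28.4/20 = 2.42
ROS = 0.57 * 5.0 * 2.42 = 6.9 m/min

6.9


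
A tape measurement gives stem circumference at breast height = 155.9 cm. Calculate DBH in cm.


Formula: DBH = C / pi
DBH = 155.9 / pi
pi = 3.14159...
DBH = 49.6 cm

49.6


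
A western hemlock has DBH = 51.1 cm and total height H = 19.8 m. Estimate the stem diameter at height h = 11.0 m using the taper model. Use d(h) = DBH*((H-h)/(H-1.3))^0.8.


Taper: d(h) = DBH * ((H - h) / (H - 1.3))^0.8
Numerator = H - h = 19.8 - 11.0 = 8.8 m
Denominator = H - 1.3 = 19.8 - 1.3 = 18.5 m
Ratio = 8.8 / 18.5 = 0.47568
d = 51.1 * 0.47568^0.8 = 28.2 cm

28.2


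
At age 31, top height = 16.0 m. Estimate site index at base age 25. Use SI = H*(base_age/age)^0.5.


Formula: SI = H_dom * (base_age / age)^0.5
Age ratio = 25 / 31 = 0.80645
sqrt(age_ratio) = 0.89803
SI = 16.0 * 0.89803 = 14.4 m

14.4


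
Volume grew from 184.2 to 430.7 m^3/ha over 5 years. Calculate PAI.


Formula: PAI = (V_T2 - V_T1) / (T2 - T1)
Volume increment = 430.7 - 184.2 = 246.5 m^3/ha
PAI = 246.5 / 5 = 49.3 m^3/ha/year

49.3


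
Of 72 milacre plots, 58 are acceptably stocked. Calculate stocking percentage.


Formula: Stocking % = stocked plots / total plots * 100
Stocking = 58 / 72 * 100
Stocking = 0.8056 * 100 = 80.6%

80.6


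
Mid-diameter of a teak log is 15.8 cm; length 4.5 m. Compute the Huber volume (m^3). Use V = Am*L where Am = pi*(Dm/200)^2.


Huber: V = Am * L,  Am = pi*(Dm/200)^2
Am = pi*(15.8/200)^2 = 0.019607 m^2
V = 0.019607*4.5 = 0.0882 m^3

0.0882


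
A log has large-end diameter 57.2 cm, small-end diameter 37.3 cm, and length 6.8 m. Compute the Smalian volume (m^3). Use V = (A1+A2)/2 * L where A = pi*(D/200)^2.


Smalian: V = (A1 + A2)/2 * L,  A = pi*(D/200)^2
A1 = pi*(57.2/200)^2 = 0.25697 m^2
A2 = pi*(37.3/200)^2 = 0.109272 m^2
V = (0.25697+0.109272)/2*6.8 = 1.2452 m^3

1.2452


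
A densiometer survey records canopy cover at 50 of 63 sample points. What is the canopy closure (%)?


Formula: Canopy closure = covered points / total points * 100
Closure = 50 / 63 * 100
Closure = 0.7937 * 100 = 79.4%

79.4


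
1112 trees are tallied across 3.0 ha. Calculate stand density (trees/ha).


Formula: Stand Density = N_trees / Area_ha
Density = 1112 trees / 3.0 ha
Density = 371 trees/ha

371


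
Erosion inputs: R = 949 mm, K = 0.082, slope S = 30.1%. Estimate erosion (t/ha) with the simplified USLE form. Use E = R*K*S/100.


Formula: E = R * K * S / 100  (simplified USLE)
R * K = 949 * 0.082 = 77.818
E = 77.818 * 30.1 / 100 = 23.42 t/ha

23.42


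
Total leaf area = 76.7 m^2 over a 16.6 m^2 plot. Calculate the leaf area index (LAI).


Formula: LAI = total leaf area / ground area  (dimensionless)
LAI = 76.7 m^2 / 16.6 m^2
LAI = 4.62

4.62


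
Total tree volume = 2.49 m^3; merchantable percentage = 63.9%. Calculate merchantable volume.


Formula: MV = V_total * (merchantable_pct / 100)
Merchantable fraction = 63.9% / 100 = 0.639
MV = 2.49 m^3 * 0.639 = 1.591 m^3

1.591


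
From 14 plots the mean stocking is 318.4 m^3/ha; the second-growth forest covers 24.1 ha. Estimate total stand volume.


Formula: Total Volume = Mean Volume per ha * Total Area
Total Volume = 318.4 m^3/ha * 24.1 ha
Total Volume = 7673 m^3

7673


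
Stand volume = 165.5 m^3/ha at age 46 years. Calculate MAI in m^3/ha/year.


Formula: MAI = Total Volume / Stand Age
MAI = 165.5 m^3/ha / 46 years
MAI = 3.6 m^3/ha/year

3.6


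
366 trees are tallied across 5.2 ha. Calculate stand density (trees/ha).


Formula: Stand Density = N_trees / Area_ha
Density = 366 trees / 5.2 ha
Density = 70 trees/ha

70


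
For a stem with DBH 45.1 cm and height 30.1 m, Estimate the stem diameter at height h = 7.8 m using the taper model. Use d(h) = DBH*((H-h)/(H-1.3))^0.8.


Taper: d(h) = DBH * ((H - h) / (H - 1.3))^0.8
Numerator = H - h = 30.1 - 7.8 = 22.3 m
Denominator = H - 1.3 = 30.1 - 1.3 = 28.8 m
Ratio = 22.3 / 28.8 = 0.77431
d = 45.1 * 0.77431^0.8 = 36.8 cm

36.8


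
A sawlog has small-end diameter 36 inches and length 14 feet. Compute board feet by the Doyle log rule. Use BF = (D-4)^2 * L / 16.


Doyle: BF = (D - 4)^2 * L / 16
Adjusted diameter = 36 - 4 = 32 in
(D-4)^2 = 32^2 = 1024
BF = 1024 * 14 / 16 = 896 BF

896


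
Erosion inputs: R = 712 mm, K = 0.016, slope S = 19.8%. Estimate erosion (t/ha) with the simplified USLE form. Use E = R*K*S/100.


Formula: E = R * K * S / 100  (simplified USLE)
R * K = 712 * 0.016 = 11.392
E = 11.392 * 19.8 / 100 = 2.26 t/ha

2.26


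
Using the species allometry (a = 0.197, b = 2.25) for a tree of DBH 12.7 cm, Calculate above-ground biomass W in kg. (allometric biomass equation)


Formula: W = a * DBH^b  (allometric power law)
DBH^b = 12.7^2.25 = 304.4797
W = 0.197 * 304.4797 = 60.0 kg

60.0


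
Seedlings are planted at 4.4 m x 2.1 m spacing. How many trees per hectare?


Formula: TPH = 10000 m^2/ha / (spacing_x * spacing_y)
Area per tree = 4.4 m * 2.1 m = 9.24 m^2
TPH = 10000 / 9.24 = 1082 trees/ha

1082


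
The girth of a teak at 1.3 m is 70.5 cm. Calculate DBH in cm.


Formula: DBH = C / pi
DBH = 70.5 / pi
pi = 3.14159...
DBH = 22.4 cm

22.4


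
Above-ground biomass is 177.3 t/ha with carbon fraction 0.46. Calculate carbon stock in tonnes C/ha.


Formula: Carbon Stock = Biomass * Carbon Fraction
C = 177.3 t/ha * 0.46
C = 81.6 t C/ha

81.6


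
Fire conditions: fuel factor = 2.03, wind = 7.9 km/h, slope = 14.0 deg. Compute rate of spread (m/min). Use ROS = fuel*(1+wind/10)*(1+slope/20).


Formula: ROS = fuel * (1 + wind/10) * (1 + slope/20)
Wind factor = 1 + 7.9/10 = 1.79
Slope factor = 1 + 14.0/20 = 1.7
ROS = 2.03 * 1.79 * 1.7 = 6.18 m/min

6.18


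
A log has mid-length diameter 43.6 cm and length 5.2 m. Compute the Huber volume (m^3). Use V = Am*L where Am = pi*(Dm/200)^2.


Huber: V = Am * L,  Am = pi*(Dm/200)^2
Am = pi*(43.6/200)^2 = 0.149301 m^2
V = 0.149301*5.2 = 0.7764 m^3

0.7764


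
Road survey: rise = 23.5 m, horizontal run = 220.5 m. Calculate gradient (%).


Formula: Gradient = rise / run * 100
Gradient = 23.5 / 220.5 * 100 = 10.7%

10.7


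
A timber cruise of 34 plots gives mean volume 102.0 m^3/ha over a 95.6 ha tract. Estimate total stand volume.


Formula: Total Volume = Mean Volume per ha * Total Area
Total Volume = 102.0 m^3/ha * 95.6 ha
Total Volume = 9751 m^3

9751


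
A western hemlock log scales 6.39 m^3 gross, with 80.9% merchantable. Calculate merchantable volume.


Formula: MV = V_total * (merchantable_pct / 100)
Merchantable fraction = 80.9% / 100 = 0.809
MV = 6.39 m^3 * 0.809 = 5.17 m^3

5.17


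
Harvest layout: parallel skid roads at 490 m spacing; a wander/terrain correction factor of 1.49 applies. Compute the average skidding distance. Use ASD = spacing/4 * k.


Formula: ASD = (spacing / 4) * correction
Uncorrected distance = spacing / 4 = 490 / 4 = 122.5 m
ASD = 122.5 * 1.49 = 183 m

183


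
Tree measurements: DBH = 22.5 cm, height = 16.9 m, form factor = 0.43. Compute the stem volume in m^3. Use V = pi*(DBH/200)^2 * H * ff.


Formula: V = pi * (DBH/200)^2 * H * ff
Radius = DBH/200 = 22.5/200 = 0.1125 m
Radius^2 = 0.1125^2 = 0.01265625 m^2
V = pi * 0.01265625 * 16.9 * 0.43
V = 0.289 m^3

0.289


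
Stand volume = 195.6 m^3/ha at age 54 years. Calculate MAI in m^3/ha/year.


Formula: MAI = Total Volume / Stand Age
MAI = 195.6 m^3/ha / 54 years
MAI = 3.62 m^3/ha/year

3.62


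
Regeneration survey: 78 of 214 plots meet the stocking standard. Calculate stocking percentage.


Formula: Stocking % = stocked plots / total plots * 100
Stocking = 78 / 214 * 100
Stocking = 0.3645 * 100 = 36.4%

36.4


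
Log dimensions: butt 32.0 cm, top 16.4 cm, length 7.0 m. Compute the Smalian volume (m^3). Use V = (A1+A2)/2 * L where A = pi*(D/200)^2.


Smalian: V = (A1 + A2)/2 * L,  A = pi*(D/200)^2
A1 = pi*(32.0/200)^2 = 0.080425 m^2
A2 = pi*(16.4/200)^2 = 0.021124 m^2
V = (0.080425+0.021124)/2*7.0 = 0.3554 m^3

0.3554


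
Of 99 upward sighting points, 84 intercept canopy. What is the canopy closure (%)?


Formula: Canopy closure = covered points / total points * 100
Closure = 84 / 99 * 100
Closure = 0.8485 * 100 = 84.8%

84.8


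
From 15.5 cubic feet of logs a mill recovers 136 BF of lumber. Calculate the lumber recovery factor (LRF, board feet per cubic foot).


Formula: LRF = Lumber Output (BF) / Log Input (ft^3)
LRF = 136 BF / 15.5 ft^3
LRF = 8.77 BF/ft^3

8.77


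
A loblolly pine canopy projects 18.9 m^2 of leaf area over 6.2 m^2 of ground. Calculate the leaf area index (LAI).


Formula: LAI = total leaf area / ground area  (dimensionless)
LAI = 18.9 m^2 / 6.2 m^2
LAI = 3.05

3.05


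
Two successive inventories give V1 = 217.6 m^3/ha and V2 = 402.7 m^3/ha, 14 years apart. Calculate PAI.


Formula: PAI = (V_T2 - V_T1) / (T2 - T1)
Volume increment = 402.7 - 217.6 = 185.1 m^3/ha
PAI = 185.1 / 14 = 13.22 m^3/ha/year

13.22


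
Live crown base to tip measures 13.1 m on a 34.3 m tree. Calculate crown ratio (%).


Formula: Crown Ratio = (Crown Length / Total Height) * 100
CR = (13.1 m / 34.3 m) * 100
CR = 0.3819 * 100 = 38.2%

38.2


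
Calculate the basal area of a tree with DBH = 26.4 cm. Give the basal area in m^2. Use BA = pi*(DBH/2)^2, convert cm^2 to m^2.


Formula: BA = pi * (DBH/2)^2 / 10000  (cm^2 to m^2)
Radius = DBH/2 = 26.4/2 = 13.2 cm
BA = pi * 13.2^2 / 10000
   = 547.3911 cm^2 / 10000
   = 0.0547 m^2

0.0547


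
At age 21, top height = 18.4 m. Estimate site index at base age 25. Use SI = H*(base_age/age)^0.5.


Formula: SI = H_dom * (base_age / age)^0.5
Age ratio = 25 / 21 = 1.19048
sqrt(age_ratio) = 1.09109
SI = 18.4 * 1.09109 = 20.1 m

20.1


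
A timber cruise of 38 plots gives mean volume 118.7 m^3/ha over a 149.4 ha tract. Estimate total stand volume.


Formula: Total Volume = Mean Volume per ha * Total Area
Total Volume = 118.7 m^3/ha * 149.4 ha
Total Volume = 17734 m^3

17734


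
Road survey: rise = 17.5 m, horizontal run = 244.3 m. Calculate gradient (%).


Formula: Gradient = rise / run * 100
Gradient = 17.5 / 244.3 * 100 = 7.2%

7.2


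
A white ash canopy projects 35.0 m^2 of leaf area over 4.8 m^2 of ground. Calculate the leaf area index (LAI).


Formula: LAI = total leaf area / ground area  (dimensionless)
LAI = 35.0 m^2 / 4.8 m^2
LAI = 7.29

7.29


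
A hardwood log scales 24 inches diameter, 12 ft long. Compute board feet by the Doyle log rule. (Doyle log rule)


Doyle: BF = (D - 4)^2 * L / 16
Adjusted diameter = 24 - 4 = 20 in
(D-4)^2 = 20^2 = 400
BF = 400 * 12 / 16 = 300 BF

300


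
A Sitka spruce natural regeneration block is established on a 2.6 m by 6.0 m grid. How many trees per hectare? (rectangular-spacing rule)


Formula: TPH = 10000 m^2/ha / (spacing_x * spacing_y)
Area per tree = 2.6 m * 6.0 m = 15.6 m^2
TPH = 10000 / 15.6 = 641 trees/ha

641


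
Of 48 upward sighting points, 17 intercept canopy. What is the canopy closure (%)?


Formula: Canopy closure = covered points / total points * 100
Closure = 17 / 48 * 100
Closure = 0.3542 * 100 = 35.4%

35.4


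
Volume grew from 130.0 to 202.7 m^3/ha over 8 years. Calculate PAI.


Formula: PAI = (V_T2 - V_T1) / (T2 - T1)
Volume increment = 202.7 - 130.0 = 72.7 m^3/ha
PAI = 72.7 / 8 = 9.09 m^3/ha/year

9.09


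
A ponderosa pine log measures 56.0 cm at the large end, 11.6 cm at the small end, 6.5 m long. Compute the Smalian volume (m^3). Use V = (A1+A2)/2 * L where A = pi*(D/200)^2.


Smalian: V = (A1 + A2)/2 * L,  A = pi*(D/200)^2
A1 = pi*(56.0/200)^2 = 0.246301 m^2
A2 = pi*(11.6/200)^2 = 0.010568 m^2
V = (0.246301+0.010568)/2*6.5 = 0.8348 m^3

0.8348
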